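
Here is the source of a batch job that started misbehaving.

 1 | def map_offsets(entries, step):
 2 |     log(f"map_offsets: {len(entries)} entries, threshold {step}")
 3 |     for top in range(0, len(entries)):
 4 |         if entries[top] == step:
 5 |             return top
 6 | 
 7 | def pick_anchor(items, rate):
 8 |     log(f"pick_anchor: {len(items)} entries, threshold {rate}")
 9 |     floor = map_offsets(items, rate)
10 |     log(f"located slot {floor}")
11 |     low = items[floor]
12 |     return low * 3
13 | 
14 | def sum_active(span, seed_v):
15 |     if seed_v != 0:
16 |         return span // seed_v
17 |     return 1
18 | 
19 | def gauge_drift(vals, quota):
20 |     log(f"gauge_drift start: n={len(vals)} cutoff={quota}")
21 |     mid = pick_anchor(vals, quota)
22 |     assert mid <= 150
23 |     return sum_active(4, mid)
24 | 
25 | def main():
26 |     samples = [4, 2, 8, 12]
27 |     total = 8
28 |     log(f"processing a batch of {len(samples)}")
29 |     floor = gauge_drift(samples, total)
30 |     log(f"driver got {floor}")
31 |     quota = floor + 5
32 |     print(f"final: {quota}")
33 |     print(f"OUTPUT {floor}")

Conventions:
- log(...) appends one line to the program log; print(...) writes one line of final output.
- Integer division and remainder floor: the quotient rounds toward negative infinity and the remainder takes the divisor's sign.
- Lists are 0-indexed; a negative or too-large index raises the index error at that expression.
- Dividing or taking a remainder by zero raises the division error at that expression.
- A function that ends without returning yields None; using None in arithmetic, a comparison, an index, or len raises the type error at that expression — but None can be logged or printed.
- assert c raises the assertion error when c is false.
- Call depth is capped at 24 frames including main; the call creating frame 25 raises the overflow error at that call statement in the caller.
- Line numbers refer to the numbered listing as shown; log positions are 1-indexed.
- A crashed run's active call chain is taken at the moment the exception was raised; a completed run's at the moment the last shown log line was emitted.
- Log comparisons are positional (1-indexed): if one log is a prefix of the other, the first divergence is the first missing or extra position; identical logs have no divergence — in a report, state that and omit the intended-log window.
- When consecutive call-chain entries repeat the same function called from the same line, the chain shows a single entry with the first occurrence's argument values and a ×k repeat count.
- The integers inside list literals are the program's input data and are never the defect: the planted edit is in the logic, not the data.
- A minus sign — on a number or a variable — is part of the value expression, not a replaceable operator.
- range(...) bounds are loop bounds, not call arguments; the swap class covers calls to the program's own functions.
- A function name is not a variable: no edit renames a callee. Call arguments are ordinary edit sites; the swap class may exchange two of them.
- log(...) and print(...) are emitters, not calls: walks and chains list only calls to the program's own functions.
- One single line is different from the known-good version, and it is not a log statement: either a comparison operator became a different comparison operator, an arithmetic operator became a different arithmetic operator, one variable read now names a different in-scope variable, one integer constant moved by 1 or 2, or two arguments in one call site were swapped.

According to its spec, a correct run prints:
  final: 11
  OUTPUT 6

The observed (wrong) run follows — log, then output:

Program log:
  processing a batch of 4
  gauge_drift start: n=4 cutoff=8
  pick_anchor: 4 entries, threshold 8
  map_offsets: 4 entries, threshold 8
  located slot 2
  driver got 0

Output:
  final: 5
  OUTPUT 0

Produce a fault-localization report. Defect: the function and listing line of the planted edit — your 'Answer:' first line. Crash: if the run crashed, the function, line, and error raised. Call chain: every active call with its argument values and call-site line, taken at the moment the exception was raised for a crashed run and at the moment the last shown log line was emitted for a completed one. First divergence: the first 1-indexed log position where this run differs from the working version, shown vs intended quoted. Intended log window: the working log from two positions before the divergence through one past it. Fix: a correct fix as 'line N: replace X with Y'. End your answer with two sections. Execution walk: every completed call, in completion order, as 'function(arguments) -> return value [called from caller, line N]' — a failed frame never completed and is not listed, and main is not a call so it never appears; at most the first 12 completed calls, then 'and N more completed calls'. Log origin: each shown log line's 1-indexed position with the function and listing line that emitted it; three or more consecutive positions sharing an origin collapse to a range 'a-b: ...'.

Answer: the defect is in gauge_drift at line 23.
The tell: At log position 6 the runs split — shown 'driver got 0', but the working version logs 'driver got 6'.
Call chain: main.
First divergence: position 6; shown 'driver got 0' vs intended 'driver got 6'.
Intended log window:
  4: map_offsets: 4 entries, threshold 8
  5: located slot 2
  6: driver got 6
Execution walk:
  map_offsets([4, 2, 8, 12], 8) -> 2  [called from pick_anchor, line 9]
  pick_anchor([4, 2, 8, 12], 8) -> 24  [called from gauge_drift, line 21]
  sum_active(4, 24) -> 0  [called from gauge_drift, line 23]
  gauge_drift([4, 2, 8, 12], 8) -> 0  [called from main, line 29]
Origin of each log line:
  1 — main, line 28
  2 — gauge_drift, line 20
  3 — pick_anchor, line 8
  4 — map_offsets, line 2
  5 — pick_anchor, line 10
  6 — main, line 30
A correct fix: line 23: replace `sum_active(4, mid)` with `sum_active(mid, 4)`.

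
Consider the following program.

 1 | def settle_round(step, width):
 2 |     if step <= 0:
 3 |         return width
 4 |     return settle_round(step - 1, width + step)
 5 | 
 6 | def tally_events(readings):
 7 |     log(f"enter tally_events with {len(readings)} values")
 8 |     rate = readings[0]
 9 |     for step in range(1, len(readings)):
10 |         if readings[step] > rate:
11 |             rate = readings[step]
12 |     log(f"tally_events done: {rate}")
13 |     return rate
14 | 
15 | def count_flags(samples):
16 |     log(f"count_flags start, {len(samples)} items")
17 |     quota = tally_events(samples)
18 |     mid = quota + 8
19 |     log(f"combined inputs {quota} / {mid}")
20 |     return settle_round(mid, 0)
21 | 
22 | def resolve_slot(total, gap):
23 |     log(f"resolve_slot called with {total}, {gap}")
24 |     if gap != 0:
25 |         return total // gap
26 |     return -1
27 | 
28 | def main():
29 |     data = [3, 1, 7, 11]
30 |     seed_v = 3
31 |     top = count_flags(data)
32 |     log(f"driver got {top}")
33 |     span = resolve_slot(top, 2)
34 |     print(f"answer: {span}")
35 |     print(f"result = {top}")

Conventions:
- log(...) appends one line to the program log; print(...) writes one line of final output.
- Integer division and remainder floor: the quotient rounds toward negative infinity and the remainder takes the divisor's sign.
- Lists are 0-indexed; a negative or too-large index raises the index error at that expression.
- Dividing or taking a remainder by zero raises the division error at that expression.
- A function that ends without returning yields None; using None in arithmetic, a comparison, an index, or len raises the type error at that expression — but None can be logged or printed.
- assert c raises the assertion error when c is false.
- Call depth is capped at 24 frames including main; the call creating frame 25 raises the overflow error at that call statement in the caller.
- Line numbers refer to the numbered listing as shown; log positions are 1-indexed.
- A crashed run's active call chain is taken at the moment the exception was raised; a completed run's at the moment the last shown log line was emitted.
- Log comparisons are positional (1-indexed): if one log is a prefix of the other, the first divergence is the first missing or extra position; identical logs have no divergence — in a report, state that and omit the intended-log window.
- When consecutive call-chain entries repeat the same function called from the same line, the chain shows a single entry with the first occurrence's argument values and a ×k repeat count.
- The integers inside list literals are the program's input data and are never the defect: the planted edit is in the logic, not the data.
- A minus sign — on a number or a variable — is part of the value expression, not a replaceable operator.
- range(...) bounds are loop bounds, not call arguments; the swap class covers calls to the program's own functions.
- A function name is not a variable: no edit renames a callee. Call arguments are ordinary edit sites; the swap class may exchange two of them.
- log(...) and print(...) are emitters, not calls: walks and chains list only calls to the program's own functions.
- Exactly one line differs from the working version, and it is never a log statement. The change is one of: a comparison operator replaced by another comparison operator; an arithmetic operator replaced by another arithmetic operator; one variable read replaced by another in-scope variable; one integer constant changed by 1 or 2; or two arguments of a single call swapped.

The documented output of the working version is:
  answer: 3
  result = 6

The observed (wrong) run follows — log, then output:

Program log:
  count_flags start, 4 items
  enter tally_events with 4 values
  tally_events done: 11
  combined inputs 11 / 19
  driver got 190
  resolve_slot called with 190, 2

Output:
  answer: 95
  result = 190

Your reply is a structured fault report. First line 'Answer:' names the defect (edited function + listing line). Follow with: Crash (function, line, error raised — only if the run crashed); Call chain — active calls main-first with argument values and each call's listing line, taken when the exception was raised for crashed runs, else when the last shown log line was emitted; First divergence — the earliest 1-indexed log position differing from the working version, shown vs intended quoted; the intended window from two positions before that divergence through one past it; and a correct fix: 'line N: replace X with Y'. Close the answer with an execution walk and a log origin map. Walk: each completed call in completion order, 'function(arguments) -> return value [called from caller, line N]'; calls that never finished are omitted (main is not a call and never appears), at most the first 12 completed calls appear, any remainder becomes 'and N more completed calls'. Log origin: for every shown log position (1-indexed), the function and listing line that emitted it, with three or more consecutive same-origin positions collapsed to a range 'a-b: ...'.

Answer: the defect is in count_flags at line 18.
Key observation: Position 4 is the first bad log line: 'combined inputs 11 / 19' should read 'combined inputs 11 / 3'.
Call chain: main -> resolve_slot(190, 2) (called at line 33).
First divergence: position 4 — the shown line 'combined inputs 11 / 19' should read 'combined inputs 11 / 3'.
Intended log window:
  2: enter tally_events with 4 values
  3: tally_events done: 11
  4: combined inputs 11 / 3
  5: driver got 6
Execution walk:
  tally_events([3, 1, 7, 11]) -> 11  [called from count_flags, line 17]
  settle_round(0, 190) -> 190  [called from settle_round, line 4]
  settle_round(1, 189) -> 190  [called from settle_round, line 4]
  settle_round(2, 187) -> 190  [called from settle_round, line 4]
  settle_round(3, 184) -> 190  [called from settle_round, line 4]
  settle_round(4, 180) -> 190  [called from settle_round, line 4]
  settle_round(5, 175) -> 190  [called from settle_round, line 4]
  settle_round(6, 169) -> 190  [called from settle_round, line 4]
  settle_round(7, 162) -> 190  [called from settle_round, line 4]
  settle_round(8, 154) -> 190  [called from settle_round, line 4]
  settle_round(9, 145) -> 190  [called from settle_round, line 4]
  settle_round(10, 135) -> 190  [called from settle_round, line 4]
  ... and 11 more completed calls
Origin of each log line:
  1 — count_flags, line 16
  2 — tally_events, line 7
  3 — tally_events, line 12
  4 — count_flags, line 19
  5 — main, line 32
  6 — resolve_slot, line 23
A correct fix: line 18: replace `+` with `%`.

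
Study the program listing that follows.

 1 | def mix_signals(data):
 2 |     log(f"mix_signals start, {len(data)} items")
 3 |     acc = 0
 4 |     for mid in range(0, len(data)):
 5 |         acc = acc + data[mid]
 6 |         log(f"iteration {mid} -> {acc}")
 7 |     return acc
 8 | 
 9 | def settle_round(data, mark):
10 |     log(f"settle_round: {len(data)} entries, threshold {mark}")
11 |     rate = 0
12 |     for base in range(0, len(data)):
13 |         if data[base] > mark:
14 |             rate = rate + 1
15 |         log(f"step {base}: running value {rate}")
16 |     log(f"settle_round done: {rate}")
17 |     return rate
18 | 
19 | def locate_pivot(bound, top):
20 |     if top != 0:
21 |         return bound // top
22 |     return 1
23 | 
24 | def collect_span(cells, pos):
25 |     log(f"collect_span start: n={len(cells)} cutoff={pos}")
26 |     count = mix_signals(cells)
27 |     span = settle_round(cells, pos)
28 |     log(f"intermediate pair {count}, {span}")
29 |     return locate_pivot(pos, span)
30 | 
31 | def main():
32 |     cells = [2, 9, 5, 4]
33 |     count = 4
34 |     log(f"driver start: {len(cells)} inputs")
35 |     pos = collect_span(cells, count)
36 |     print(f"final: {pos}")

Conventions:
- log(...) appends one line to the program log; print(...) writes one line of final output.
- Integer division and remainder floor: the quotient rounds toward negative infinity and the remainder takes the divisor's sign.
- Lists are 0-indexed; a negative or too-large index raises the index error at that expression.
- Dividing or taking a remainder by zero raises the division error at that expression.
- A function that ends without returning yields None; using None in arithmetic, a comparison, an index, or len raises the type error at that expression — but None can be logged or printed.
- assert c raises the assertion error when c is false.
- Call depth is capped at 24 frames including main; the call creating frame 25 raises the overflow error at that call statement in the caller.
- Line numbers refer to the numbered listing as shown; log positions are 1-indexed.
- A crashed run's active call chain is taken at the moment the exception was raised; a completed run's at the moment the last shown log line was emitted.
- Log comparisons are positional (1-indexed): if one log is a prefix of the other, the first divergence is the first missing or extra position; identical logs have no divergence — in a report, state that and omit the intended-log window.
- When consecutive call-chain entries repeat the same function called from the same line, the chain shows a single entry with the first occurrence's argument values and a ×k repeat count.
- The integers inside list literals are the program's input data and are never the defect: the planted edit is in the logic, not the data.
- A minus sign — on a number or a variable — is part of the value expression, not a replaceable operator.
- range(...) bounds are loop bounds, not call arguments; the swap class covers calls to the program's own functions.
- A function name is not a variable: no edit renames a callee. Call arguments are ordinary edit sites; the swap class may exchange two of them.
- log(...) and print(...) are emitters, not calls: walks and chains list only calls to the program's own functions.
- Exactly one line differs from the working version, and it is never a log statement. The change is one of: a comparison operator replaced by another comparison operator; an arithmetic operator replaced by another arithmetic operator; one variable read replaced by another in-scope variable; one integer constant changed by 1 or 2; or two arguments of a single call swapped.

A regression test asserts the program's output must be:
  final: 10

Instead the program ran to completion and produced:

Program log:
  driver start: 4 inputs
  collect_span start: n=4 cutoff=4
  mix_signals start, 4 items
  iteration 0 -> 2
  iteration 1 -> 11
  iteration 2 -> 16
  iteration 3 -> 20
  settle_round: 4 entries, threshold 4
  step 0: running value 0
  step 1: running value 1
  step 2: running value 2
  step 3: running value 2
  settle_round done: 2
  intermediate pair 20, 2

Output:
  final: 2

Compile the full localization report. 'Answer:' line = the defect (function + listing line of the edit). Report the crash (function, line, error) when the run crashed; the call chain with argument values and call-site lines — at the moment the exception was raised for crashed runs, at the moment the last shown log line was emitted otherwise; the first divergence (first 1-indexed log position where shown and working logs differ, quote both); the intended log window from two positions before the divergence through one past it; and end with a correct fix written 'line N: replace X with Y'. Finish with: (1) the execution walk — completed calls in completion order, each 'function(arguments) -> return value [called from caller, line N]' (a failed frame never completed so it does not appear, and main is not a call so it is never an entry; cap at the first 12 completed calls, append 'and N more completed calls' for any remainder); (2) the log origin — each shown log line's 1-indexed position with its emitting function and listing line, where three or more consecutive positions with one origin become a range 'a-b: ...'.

Answer: the defect is in collect_span at line 29.
The tell: No log line changed; the fault shows up purely in the output.
Call chain: main -> collect_span([2, 9, 5, 4], 4) (called at line 35).
First divergence: none; the two logs match at every position.
Execution walk:
  mix_signals([2, 9, 5, 4]) -> 20  [called from collect_span, line 26]
  settle_round([2, 9, 5, 4], 4) -> 2  [called from collect_span, line 27]
  locate_pivot(4, 2) -> 2  [called from collect_span, line 29]
  collect_span([2, 9, 5, 4], 4) -> 2  [called from main, line 35]
Origin of each log line:
  1: logged in main at line 34
  2: logged in collect_span at line 25
  3: logged in mix_signals at line 2
  4-7: logged in mix_signals at line 6
  8: logged in settle_round at line 10
  9-12: logged in settle_round at line 15
  13: logged in settle_round at line 16
  14: logged in collect_span at line 28
A correct fix: line 29: replace `pos` with `count`.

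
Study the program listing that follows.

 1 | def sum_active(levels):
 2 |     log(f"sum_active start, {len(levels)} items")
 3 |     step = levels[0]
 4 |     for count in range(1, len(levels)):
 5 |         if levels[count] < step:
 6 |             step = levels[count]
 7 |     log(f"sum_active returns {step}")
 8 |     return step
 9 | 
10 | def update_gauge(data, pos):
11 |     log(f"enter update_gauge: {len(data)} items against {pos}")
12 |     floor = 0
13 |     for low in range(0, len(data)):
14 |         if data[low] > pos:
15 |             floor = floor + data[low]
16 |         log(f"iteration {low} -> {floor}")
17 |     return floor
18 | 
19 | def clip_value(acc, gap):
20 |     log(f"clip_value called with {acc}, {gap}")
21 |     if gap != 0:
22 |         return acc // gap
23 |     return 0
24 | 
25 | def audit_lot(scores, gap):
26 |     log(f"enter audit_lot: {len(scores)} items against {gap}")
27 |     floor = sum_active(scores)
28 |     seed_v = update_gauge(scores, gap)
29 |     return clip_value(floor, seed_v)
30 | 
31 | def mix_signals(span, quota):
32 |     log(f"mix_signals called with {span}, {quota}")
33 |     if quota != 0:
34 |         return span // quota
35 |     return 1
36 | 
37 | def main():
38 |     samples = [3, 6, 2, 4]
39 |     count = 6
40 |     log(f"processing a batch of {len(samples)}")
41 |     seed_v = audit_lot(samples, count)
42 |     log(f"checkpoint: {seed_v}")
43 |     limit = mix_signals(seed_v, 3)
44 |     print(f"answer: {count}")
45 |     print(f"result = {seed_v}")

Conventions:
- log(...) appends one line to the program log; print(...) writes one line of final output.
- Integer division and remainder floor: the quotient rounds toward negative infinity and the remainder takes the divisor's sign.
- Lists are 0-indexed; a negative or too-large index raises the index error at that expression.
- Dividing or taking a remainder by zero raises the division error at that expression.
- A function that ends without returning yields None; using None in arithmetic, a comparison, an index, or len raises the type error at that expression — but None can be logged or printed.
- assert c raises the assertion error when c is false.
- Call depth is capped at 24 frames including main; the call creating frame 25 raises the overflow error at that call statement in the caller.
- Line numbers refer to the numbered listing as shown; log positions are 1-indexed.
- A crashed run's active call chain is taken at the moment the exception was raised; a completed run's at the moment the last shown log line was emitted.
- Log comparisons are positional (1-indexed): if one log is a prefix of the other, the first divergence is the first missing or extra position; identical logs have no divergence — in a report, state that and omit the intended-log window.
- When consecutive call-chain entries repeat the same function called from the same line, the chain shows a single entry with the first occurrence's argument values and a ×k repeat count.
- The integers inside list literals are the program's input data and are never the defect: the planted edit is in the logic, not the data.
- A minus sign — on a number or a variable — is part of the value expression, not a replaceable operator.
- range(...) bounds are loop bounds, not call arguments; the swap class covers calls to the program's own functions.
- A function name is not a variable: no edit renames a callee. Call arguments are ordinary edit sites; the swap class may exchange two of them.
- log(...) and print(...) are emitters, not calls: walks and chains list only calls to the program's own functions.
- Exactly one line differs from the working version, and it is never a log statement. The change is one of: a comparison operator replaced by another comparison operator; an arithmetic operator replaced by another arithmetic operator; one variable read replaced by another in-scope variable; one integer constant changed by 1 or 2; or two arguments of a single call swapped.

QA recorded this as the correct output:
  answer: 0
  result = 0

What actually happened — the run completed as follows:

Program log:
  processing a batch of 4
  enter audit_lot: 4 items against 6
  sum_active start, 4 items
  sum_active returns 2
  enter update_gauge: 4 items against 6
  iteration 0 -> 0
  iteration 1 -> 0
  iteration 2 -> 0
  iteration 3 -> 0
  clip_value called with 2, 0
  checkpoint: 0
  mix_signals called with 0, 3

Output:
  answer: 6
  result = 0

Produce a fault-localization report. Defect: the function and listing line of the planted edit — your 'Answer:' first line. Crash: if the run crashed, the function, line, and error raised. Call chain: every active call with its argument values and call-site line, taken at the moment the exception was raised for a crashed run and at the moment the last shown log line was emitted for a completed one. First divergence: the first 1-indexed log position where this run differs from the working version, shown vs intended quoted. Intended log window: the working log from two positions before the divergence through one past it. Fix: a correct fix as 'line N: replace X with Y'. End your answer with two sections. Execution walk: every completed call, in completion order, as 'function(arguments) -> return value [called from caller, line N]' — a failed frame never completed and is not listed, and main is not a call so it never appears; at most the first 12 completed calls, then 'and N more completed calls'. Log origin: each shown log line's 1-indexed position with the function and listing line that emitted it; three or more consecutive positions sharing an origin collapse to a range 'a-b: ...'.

Answer: the defect is in main at line 44.
The tell: Nothing in the log betrays the bug — only the output does.
Call chain: main -> mix_signals(0, 3) (called at line 43).
First divergence: none; the two logs match at every position.
Execution walk:
  sum_active([3, 6, 2, 4]) -> 2  [called from audit_lot, line 27]
  update_gauge([3, 6, 2, 4], 6) -> 0  [called from audit_lot, line 28]
  clip_value(2, 0) -> 0  [called from audit_lot, line 29]
  audit_lot([3, 6, 2, 4], 6) -> 0  [called from main, line 41]
  mix_signals(0, 3) -> 0  [called from main, line 43]
Log line origins:
  1: emitted by main (line 40)
  2: emitted by audit_lot (line 26)
  3: emitted by sum_active (line 2)
  4: emitted by sum_active (line 7)
  5: emitted by update_gauge (line 11)
  6-9: emitted by update_gauge (line 16)
  10: emitted by clip_value (line 20)
  11: emitted by main (line 42)
  12: emitted by mix_signals (line 32)
A correct fix: line 44: replace `count` with `limit`.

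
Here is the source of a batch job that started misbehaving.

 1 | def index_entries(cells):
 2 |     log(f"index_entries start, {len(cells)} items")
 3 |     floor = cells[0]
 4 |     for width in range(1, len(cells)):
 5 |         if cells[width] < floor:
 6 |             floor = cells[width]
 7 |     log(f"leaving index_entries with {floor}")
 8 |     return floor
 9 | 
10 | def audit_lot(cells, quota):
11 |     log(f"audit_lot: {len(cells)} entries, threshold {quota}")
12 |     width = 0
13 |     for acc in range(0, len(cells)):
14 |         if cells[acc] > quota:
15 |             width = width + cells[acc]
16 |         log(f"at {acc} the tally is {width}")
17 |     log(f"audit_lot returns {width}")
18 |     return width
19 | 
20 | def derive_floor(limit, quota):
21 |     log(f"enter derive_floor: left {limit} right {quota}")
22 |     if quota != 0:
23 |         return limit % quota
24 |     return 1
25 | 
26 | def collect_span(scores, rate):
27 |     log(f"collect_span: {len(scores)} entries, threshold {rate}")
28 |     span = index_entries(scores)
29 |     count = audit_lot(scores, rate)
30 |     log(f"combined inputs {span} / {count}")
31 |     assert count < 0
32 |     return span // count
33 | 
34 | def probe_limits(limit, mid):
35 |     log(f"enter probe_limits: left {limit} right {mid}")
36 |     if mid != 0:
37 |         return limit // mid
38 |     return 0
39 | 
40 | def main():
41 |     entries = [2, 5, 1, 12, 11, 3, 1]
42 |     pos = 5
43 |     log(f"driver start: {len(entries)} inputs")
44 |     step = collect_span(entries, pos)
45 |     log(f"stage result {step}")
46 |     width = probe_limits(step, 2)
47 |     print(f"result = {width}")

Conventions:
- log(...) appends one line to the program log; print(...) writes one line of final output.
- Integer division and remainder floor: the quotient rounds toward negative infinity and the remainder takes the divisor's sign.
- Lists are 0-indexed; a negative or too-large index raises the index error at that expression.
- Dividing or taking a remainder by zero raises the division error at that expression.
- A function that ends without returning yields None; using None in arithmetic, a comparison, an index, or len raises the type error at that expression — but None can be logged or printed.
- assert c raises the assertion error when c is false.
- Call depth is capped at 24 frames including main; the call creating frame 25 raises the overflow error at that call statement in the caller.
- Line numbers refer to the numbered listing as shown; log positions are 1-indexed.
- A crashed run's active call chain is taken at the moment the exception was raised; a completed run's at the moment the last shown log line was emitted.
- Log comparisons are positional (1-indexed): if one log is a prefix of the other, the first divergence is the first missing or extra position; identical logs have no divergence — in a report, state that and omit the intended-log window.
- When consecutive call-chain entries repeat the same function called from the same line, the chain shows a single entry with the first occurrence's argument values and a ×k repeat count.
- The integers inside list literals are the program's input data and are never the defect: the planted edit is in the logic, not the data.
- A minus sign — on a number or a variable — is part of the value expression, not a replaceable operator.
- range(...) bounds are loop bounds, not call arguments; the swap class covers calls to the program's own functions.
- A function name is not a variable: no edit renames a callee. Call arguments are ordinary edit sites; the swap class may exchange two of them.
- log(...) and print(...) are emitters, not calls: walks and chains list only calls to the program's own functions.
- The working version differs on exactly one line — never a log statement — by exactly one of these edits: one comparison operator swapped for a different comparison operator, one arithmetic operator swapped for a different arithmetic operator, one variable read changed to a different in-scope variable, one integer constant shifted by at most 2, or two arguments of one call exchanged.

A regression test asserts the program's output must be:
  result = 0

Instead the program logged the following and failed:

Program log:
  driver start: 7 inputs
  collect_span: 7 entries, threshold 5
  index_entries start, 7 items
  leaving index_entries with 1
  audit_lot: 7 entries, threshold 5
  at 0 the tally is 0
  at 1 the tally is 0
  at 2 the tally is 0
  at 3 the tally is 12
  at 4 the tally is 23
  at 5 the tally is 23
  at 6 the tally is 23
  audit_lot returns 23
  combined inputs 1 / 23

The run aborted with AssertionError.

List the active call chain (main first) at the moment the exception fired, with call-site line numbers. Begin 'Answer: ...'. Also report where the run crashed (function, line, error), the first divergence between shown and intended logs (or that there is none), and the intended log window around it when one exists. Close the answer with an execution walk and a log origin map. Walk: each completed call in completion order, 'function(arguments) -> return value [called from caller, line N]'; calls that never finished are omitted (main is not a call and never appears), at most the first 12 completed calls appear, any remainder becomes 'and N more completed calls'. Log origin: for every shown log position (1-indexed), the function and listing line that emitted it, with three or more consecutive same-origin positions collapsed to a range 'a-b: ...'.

Answer: main -> collect_span (called at line 44).
Key observation: Only 14 log lines were emitted before the run died; the intended continuation was 'stage result 0'.
Crash: collect_span, line 31, AssertionError.
First divergence: position 15 — after 14 matching lines the faulty run goes silent; intended next line 'stage result 0'.
Intended log window:
  13: audit_lot returns 23
  14: combined inputs 1 / 23
  15: stage result 0
  16: enter probe_limits: left 0 right 2
Execution walk:
  index_entries([2, 5, 1, 12, 11, 3, 1]) -> 1  [called from collect_span, line 28]
  audit_lot([2, 5, 1, 12, 11, 3, 1], 5) -> 23  [called from collect_span, line 29]
Origin of each log line:
  1: emitted by main (line 43)
  2: emitted by collect_span (line 27)
  3: emitted by index_entries (line 2)
  4: emitted by index_entries (line 7)
  5: emitted by audit_lot (line 11)
  6-12: emitted by audit_lot (line 16)
  13: emitted by audit_lot (line 17)
  14: emitted by collect_span (line 30)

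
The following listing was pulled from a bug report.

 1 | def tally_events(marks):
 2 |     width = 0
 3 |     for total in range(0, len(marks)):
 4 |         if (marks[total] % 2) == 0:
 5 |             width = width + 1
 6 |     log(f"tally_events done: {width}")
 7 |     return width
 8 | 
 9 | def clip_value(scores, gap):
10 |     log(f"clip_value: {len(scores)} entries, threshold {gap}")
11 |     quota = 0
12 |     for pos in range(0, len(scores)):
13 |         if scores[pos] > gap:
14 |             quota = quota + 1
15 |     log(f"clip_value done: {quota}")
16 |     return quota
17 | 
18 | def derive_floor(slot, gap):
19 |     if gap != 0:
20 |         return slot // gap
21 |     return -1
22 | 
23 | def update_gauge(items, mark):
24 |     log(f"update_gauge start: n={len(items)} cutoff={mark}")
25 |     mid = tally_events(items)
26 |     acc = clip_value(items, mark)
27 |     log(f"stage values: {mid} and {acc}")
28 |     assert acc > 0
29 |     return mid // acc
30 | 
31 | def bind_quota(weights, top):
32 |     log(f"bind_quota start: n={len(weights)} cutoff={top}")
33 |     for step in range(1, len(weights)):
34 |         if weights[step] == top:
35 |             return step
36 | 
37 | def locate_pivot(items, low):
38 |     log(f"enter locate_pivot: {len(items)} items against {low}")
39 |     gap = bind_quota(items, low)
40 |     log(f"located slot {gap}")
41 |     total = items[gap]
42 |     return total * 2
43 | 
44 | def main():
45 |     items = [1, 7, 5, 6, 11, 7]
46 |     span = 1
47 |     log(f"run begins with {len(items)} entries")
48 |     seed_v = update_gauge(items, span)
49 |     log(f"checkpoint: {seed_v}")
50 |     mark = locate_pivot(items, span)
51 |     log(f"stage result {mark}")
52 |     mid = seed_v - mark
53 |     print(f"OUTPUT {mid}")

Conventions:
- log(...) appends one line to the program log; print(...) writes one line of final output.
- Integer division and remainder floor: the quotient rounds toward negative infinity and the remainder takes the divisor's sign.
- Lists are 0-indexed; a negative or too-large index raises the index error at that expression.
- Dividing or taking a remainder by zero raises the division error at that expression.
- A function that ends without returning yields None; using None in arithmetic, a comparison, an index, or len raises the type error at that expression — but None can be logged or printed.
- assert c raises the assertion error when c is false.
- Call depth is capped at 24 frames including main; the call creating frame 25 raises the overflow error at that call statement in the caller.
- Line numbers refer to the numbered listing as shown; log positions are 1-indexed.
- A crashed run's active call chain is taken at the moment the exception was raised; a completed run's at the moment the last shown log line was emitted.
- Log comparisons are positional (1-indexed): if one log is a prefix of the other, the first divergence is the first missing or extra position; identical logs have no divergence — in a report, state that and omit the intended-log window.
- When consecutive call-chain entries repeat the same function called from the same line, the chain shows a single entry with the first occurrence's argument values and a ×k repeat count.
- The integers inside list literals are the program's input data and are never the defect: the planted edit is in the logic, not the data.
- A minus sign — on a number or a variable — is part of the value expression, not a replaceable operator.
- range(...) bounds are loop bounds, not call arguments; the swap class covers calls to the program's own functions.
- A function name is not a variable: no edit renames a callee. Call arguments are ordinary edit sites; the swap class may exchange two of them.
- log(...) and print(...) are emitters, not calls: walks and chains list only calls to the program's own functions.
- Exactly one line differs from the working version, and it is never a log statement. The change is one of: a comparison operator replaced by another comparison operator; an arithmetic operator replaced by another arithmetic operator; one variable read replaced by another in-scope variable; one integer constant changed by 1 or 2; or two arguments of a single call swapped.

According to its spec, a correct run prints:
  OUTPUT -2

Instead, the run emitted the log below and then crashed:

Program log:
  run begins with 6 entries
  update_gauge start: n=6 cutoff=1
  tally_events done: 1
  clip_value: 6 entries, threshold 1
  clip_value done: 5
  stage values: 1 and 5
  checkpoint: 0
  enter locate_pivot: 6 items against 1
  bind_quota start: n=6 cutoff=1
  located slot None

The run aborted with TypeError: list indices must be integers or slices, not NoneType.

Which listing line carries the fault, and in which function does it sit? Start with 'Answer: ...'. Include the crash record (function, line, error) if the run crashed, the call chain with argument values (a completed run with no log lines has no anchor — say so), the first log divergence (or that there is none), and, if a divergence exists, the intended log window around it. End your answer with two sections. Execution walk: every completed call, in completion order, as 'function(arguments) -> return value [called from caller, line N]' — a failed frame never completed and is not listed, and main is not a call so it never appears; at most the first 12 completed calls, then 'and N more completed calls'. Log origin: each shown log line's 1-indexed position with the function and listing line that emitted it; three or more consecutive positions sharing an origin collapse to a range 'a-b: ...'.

Answer: the defect is in bind_quota at line 33.
Key fact: Log line 10 is where behavior first shows: 'located slot None' appears instead of 'located slot 0'.
Crash: locate_pivot, line 41, TypeError.
Call chain: main -> locate_pivot([1, 7, 5, 6, 11, 7], 1) (called at line 50).
First divergence: position 10 — the shown line 'located slot None' should read 'located slot 0'.
Intended log window:
  8: enter locate_pivot: 6 items against 1
  9: bind_quota start: n=6 cutoff=1
  10: located slot 0
  11: stage result 2
Execution walk:
  tally_events([1, 7, 5, 6, 11, 7]) -> 1  [called from update_gauge, line 25]
  clip_value([1, 7, 5, 6, 11, 7], 1) -> 5  [called from update_gauge, line 26]
  update_gauge([1, 7, 5, 6, 11, 7], 1) -> 0  [called from main, line 48]
  bind_quota([1, 7, 5, 6, 11, 7], 1) -> None  [called from locate_pivot, line 39]
Log line origins:
  1: logged in main at line 47
  2: logged in update_gauge at line 24
  3: logged in tally_events at line 6
  4: logged in clip_value at line 10
  5: logged in clip_value at line 15
  6: logged in update_gauge at line 27
  7: logged in main at line 49
  8: logged in locate_pivot at line 38
  9: logged in bind_quota at line 32
  10: logged in locate_pivot at line 40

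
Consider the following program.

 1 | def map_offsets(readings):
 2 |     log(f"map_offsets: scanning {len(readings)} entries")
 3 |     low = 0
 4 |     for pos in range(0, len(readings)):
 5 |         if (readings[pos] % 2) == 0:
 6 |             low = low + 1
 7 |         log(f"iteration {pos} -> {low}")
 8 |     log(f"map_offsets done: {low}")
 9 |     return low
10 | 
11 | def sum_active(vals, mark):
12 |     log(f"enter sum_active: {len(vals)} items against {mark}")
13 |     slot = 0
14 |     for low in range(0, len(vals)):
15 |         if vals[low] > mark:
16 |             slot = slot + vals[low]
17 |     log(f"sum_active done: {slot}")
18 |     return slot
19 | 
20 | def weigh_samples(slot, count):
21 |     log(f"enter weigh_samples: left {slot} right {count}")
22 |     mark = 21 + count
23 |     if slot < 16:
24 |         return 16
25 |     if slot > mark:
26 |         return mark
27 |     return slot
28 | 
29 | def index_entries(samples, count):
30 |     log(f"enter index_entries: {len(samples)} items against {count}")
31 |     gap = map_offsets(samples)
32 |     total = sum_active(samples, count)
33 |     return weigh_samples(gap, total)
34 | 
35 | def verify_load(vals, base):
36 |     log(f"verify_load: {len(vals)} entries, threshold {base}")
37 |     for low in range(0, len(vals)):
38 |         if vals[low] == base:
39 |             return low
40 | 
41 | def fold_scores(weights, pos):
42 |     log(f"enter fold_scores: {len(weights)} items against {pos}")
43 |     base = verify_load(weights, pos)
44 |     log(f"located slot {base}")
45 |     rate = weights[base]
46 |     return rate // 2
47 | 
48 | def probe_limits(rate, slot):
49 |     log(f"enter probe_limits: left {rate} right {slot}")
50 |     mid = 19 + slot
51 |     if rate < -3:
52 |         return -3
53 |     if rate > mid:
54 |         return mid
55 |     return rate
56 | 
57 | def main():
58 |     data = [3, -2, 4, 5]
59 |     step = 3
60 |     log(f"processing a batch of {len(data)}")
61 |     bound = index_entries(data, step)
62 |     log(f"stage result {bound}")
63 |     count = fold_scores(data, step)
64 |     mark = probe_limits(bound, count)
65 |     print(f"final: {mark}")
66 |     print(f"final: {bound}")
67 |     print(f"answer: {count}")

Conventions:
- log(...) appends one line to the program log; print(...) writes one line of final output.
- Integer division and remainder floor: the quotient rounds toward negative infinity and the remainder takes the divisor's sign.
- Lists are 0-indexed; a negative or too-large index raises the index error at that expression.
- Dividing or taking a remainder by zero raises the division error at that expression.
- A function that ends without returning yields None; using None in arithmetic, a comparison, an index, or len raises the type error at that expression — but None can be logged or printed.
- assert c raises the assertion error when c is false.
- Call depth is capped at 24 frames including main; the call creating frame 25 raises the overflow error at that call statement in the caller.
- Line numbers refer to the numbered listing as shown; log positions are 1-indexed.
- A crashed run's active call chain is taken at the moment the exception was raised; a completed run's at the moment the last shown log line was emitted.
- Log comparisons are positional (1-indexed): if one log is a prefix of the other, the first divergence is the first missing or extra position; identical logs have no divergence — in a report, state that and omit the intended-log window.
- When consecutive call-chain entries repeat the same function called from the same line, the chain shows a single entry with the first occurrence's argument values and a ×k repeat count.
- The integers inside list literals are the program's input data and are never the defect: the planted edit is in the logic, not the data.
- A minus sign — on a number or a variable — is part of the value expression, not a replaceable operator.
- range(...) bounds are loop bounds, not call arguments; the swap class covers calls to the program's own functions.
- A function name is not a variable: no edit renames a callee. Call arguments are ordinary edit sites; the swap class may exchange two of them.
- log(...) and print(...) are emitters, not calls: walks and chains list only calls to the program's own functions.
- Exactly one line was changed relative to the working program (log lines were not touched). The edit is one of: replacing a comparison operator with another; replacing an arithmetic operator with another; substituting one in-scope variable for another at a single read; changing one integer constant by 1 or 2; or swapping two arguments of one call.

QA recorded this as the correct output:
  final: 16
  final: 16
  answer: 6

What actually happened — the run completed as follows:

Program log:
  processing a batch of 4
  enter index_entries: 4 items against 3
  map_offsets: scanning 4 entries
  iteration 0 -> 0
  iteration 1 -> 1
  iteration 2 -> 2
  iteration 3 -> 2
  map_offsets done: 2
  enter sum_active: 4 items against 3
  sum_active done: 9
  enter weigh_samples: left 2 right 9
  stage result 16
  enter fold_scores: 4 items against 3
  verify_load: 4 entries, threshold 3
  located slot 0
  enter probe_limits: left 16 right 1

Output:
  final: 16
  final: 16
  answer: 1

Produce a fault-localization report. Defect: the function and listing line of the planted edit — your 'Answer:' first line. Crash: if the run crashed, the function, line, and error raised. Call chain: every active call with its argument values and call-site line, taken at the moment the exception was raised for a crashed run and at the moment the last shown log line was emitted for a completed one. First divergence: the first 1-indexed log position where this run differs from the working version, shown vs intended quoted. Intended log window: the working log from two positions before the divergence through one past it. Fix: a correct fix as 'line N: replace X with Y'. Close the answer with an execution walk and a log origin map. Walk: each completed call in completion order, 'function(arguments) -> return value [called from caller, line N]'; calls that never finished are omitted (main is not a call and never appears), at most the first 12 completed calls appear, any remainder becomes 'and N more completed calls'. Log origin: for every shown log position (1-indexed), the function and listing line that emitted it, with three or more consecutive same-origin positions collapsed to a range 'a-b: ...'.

Answer: the defect is in fold_scores at line 46.
Key observation: At log position 16 the runs split — shown 'enter probe_limits: left 16 right 1', but the working version logs 'enter probe_limits: left 16 right 6'.
Call chain: main -> probe_limits(16, 1) (called at line 64).
First divergence: position 16 — shown 'enter probe_limits: left 16 right 1', intended 'enter probe_limits: left 16 right 6'.
Intended log window:
  14: verify_load: 4 entries, threshold 3
  15: located slot 0
  16: enter probe_limits: left 16 right 6
Execution walk:
  map_offsets([3, -2, 4, 5]) -> 2  [called from index_entries, line 31]
  sum_active([3, -2, 4, 5], 3) -> 9  [called from index_entries, line 32]
  weigh_samples(2, 9) -> 16  [called from index_entries, line 33]
  index_entries([3, -2, 4, 5], 3) -> 16  [called from main, line 61]
  verify_load([3, -2, 4, 5], 3) -> 0  [called from fold_scores, line 43]
  fold_scores([3, -2, 4, 5], 3) -> 1  [called from main, line 63]
  probe_limits(16, 1) -> 16  [called from main, line 64]
Log origins:
  1: from main, line 60
  2: from index_entries, line 30
  3: from map_offsets, line 2
  4-7: from map_offsets, line 7
  8: from map_offsets, line 8
  9: from sum_active, line 12
  10: from sum_active, line 17
  11: from weigh_samples, line 21
  12: from main, line 62
  13: from fold_scores, line 42
  14: from verify_load, line 36
  15: from fold_scores, line 44
  16: from probe_limits, line 49
A correct fix: line 46: replace `//` with `*`.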